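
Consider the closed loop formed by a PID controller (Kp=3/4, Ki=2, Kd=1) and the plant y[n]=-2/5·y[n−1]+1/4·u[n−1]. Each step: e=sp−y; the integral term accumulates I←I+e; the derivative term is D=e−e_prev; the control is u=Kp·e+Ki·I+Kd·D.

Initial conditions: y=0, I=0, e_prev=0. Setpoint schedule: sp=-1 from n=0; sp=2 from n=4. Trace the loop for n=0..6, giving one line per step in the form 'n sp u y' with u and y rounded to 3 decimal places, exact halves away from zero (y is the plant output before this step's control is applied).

0 -1 -3.750 0.000
1 -1 -1.234 -0.938
2 -1 -6.062 0.066
3 -1 -1.159 -1.542
4 2 2.558 0.327
5 2 4.092 0.509
6 2 6.091 0.819

(exact arithmetic carried between steps; '≈' marks a value shown rounded to 6 d.p. or computed from one; I and e_prev carry over from the previous line; the table rounds u and y to 3 d.p., halves away from zero)
n=0: y=0, sp=-1, e=sp−y=-1; I=-1, D=e−e_prev=-1; u=3/4·(-1)+2·(-1)+1·(-1)=-3.75; next y=-2/5·0+1/4·(-3.75)=-0.9375
n=1: y=-0.9375, sp=-1, e=sp−y=-0.0625; I=-1.0625, D=e−e_prev=0.9375; u=3/4·(-0.0625)+2·(-1.0625)+1·0.9375=-1.234375; next y=-2/5·(-0.9375)+1/4·(-1.234375)≈0.066406
n=2: y≈0.066406, sp=-1, e=sp−y≈-1.066406; I≈-2.128906, D=e−e_prev≈-1.003906; u=3/4·(-1.066406)+2·(-2.128906)+1·(-1.003906)≈-6.061523; next y=-2/5·0.066406+1/4·(-6.061523)≈-1.541943
n=3: y≈-1.541943, sp=-1, e=sp−y≈0.541943; I≈-1.586963, D=e−e_prev≈1.608350; u=3/4·0.541943+2·(-1.586963)+1·1.608350≈-1.159119; next y=-2/5·(-1.541943)+1/4·(-1.159119)≈0.326998
n=4: y≈0.326998, sp=2, e=sp−y≈1.673002; I≈0.086039, D=e−e_prev≈1.131059; u=3/4·1.673002+2·0.086039+1·1.131059≈2.557890; next y=-2/5·0.326998+1/4·2.557890≈0.508673
n=5: y≈0.508673, sp=2, e=sp−y≈1.491327; I≈1.577366, D=e−e_prev≈-0.181676; u=3/4·1.491327+2·1.577366+1·(-0.181676)≈4.091552; next y=-2/5·0.508673+1/4·4.091552≈0.819419
n=6: y≈0.819419, sp=2, e=sp−y≈1.180581; I≈2.757948, D=e−e_prev≈-0.310745; u=3/4·1.180581+2·2.757948+1·(-0.310745)≈6.090586; next y=-2/5·0.819419+1/4·6.090586≈1.194879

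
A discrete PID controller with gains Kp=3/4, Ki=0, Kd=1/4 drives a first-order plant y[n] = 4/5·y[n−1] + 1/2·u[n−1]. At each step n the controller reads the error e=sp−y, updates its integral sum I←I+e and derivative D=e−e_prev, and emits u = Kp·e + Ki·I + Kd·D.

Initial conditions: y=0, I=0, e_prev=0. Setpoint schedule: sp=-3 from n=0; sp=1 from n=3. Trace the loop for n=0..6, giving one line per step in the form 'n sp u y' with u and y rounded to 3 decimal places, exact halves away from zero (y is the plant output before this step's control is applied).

0 -3 -3.000 0.000
1 -3 -0.750 -1.500
2 -3 -1.050 -1.575
3 1 3.141 -1.785
4 1 0.161 0.143
5 1 0.591 0.195
6 1 0.347 0.451

(exact arithmetic carried between steps; '≈' marks a value shown rounded to 6 d.p. or computed from one; I and e_prev carry over from the previous line; the table rounds u and y to 3 d.p., halves away from zero)
n=0: y=0, sp=-3, e=sp−y=-3; I=-3, D=e−e_prev=-3; u=3/4·(-3)+0·(-3)+1/4·(-3)=-3; next y=4/5·0+1/2·(-3)=-1.5
n=1: y=-1.5, sp=-3, e=sp−y=-1.5; I=-4.5, D=e−e_prev=1.5; u=3/4·(-1.5)+0·(-4.5)+1/4·1.5=-0.75; next y=4/5·(-1.5)+1/2·(-0.75)=-1.575
n=2: y=-1.575, sp=-3, e=sp−y=-1.425; I=-5.925, D=e−e_prev=0.075; u=3/4·(-1.425)+0·(-5.925)+1/4·0.075=-1.05; next y=4/5·(-1.575)+1/2·(-1.05)=-1.785
n=3: y=-1.785, sp=1, e=sp−y=2.785; I=-3.14, D=e−e_prev=4.21; u=3/4·2.785+0·(-3.14)+1/4·4.21=3.14125; next y=4/5·(-1.785)+1/2·3.14125=0.142625
n=4: y=0.142625, sp=1, e=sp−y=0.857375; I=-2.282625, D=e−e_prev=-1.927625; u=3/4·0.857375+0·(-2.282625)+1/4·(-1.927625)=0.161125; next y=4/5·0.142625+1/2·0.161125≈0.194663
n=5: y≈0.194663, sp=1, e=sp−y≈0.805338; I≈-1.477288, D=e−e_prev≈-0.052038; u=3/4·0.805338+0·(-1.477288)+1/4·(-0.052038)≈0.590994; next y=4/5·0.194663+1/2·0.590994≈0.451227
n=6: y≈0.451227, sp=1, e=sp−y≈0.548773; I≈-0.928514, D=e−e_prev≈-0.256564; u=3/4·0.548773+0·(-0.928514)+1/4·(-0.256564)≈0.347439; next y=4/5·0.451227+1/2·0.347439≈0.534701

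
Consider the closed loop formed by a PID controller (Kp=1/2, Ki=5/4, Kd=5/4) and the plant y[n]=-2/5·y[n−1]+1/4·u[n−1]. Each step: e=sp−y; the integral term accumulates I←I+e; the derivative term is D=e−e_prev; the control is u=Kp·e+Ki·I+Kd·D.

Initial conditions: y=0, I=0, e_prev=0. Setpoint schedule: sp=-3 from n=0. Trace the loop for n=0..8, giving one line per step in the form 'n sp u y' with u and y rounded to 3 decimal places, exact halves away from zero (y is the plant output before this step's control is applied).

(exact arithmetic carried between steps; '≈' marks a value shown rounded to 6 d.p. or computed from one; I and e_prev carry over from the previous line; the table rounds u and y to 3 d.p., halves away from zero)
n=0: y=0, sp=-3, e=sp−y=-3; I=-3, D=e−e_prev=-3; u=1/2·(-3)+5/4·(-3)+5/4·(-3)=-9; next y=-2/5·0+1/4·(-9)=-2.25
n=1: y=-2.25, sp=-3, e=sp−y=-0.75; I=-3.75, D=e−e_prev=2.25; u=1/2·(-0.75)+5/4·(-3.75)+5/4·2.25=-2.25; next y=-2/5·(-2.25)+1/4·(-2.25)=0.3375
n=2: y=0.3375, sp=-3, e=sp−y=-3.3375; I=-7.0875, D=e−e_prev=-2.5875; u=1/2·(-3.3375)+5/4·(-7.0875)+5/4·(-2.5875)=-13.7625; next y=-2/5·0.3375+1/4·(-13.7625)=-3.575625
n=3: y=-3.575625, sp=-3, e=sp−y=0.575625; I=-6.511875, D=e−e_prev=3.913125; u=1/2·0.575625+5/4·(-6.511875)+5/4·3.913125=-2.960625; next y=-2/5·(-3.575625)+1/4·(-2.960625)≈0.690094
n=4: y≈0.690094, sp=-3, e=sp−y≈-3.690094; I≈-10.201969, D=e−e_prev≈-4.265719; u=1/2·(-3.690094)+5/4·(-10.201969)+5/4·(-4.265719)≈-19.929656; next y=-2/5·0.690094+1/4·(-19.929656)≈-5.258452
n=5: y≈-5.258452, sp=-3, e=sp−y≈2.258452; I≈-7.943517, D=e−e_prev≈5.948545; u=1/2·2.258452+5/4·(-7.943517)+5/4·5.948545≈-1.364489; next y=-2/5·(-5.258452)+1/4·(-1.364489)≈1.762258
n=6: y≈1.762258, sp=-3, e=sp−y≈-4.762258; I≈-12.705776, D=e−e_prev≈-7.020710; u=1/2·(-4.762258)+5/4·(-12.705776)+5/4·(-7.020710)≈-27.039236; next y=-2/5·1.762258+1/4·(-27.039236)≈-7.464712
n=7: y≈-7.464712, sp=-3, e=sp−y≈4.464712; I≈-8.241063, D=e−e_prev≈9.226971; u=1/2·4.464712+5/4·(-8.241063)+5/4·9.226971≈3.464741; next y=-2/5·(-7.464712)+1/4·3.464741≈3.852070
n=8: y≈3.852070, sp=-3, e=sp−y≈-6.852070; I≈-15.093133, D=e−e_prev≈-11.316782; u=1/2·(-6.852070)+5/4·(-15.093133)+5/4·(-11.316782)≈-36.438430; next y=-2/5·3.852070+1/4·(-36.438430)≈-10.650435

0 -3 -9.000 0.000
1 -3 -2.250 -2.250
2 -3 -13.763 0.338
3 -3 -2.961 -3.576
4 -3 -19.930 0.690
5 -3 -1.364 -5.258
6 -3 -27.039 1.762
7 -3 3.465 -7.465
8 -3 -36.438 3.852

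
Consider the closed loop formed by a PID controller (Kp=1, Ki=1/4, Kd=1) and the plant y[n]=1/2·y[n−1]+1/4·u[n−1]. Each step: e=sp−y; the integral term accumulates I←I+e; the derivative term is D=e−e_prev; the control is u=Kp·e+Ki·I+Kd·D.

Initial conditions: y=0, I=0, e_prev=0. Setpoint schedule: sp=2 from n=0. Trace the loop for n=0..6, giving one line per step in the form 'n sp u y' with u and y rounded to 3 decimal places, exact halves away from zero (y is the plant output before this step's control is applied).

0 2 4.500 0.000
1 2 0.469 1.125
2 2 2.814 0.680
3 2 1.881 1.043
4 2 2.600 0.992
5 2 2.454 1.146
6 2 2.730 1.186

(exact arithmetic carried between steps; '≈' marks a value shown rounded to 6 d.p. or computed from one; I and e_prev carry over from the previous line; the table rounds u and y to 3 d.p., halves away from zero)
n=0: y=0, sp=2, e=sp−y=2; I=2, D=e−e_prev=2; u=1·2+1/4·2+1·2=4.5; next y=1/2·0+1/4·4.5=1.125
n=1: y=1.125, sp=2, e=sp−y=0.875; I=2.875, D=e−e_prev=-1.125; u=1·0.875+1/4·2.875+1·(-1.125)=0.46875; next y=1/2·1.125+1/4·0.46875≈0.679688
n=2: y≈0.679688, sp=2, e=sp−y≈1.320313; I≈4.195313, D=e−e_prev≈0.445313; u=1·1.320313+1/4·4.195313+1·0.445313≈2.814453; next y=1/2·0.679688+1/4·2.814453≈1.043457
n=3: y≈1.043457, sp=2, e=sp−y≈0.956543; I≈5.151855, D=e−e_prev≈-0.363770; u=1·0.956543+1/4·5.151855+1·(-0.363770)≈1.880737; next y=1/2·1.043457+1/4·1.880737≈0.991913
n=4: y≈0.991913, sp=2, e=sp−y≈1.008087; I≈6.159943, D=e−e_prev≈0.051544; u=1·1.008087+1/4·6.159943+1·0.051544≈2.599617; next y=1/2·0.991913+1/4·2.599617≈1.145861
n=5: y≈1.145861, sp=2, e=sp−y≈0.854139; I≈7.014082, D=e−e_prev≈-0.153948; u=1·0.854139+1/4·7.014082+1·(-0.153948)≈2.453712; next y=1/2·1.145861+1/4·2.453712≈1.186358
n=6: y≈1.186358, sp=2, e=sp−y≈0.813642; I≈7.827724, D=e−e_prev≈-0.040498; u=1·0.813642+1/4·7.827724+1·(-0.040498)≈2.730075; next y=1/2·1.186358+1/4·2.730075≈1.275698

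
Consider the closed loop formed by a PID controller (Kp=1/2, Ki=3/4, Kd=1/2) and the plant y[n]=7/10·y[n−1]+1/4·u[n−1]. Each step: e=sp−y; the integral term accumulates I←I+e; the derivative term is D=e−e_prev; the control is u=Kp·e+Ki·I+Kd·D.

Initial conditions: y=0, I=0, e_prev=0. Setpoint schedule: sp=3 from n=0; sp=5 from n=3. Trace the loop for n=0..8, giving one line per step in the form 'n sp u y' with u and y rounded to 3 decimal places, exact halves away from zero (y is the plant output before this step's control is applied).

0 3 5.250 0.000
1 3 3.703 1.313
2 3 4.694 1.845
3 5 8.241 2.465
4 5 7.141 3.786
5 5 7.576 4.435
6 5 7.338 4.999
7 5 7.035 5.334
8 5 6.674 5.492

(exact arithmetic carried between steps; '≈' marks a value shown rounded to 6 d.p. or computed from one; I and e_prev carry over from the previous line; the table rounds u and y to 3 d.p., halves away from zero)
n=0: y=0, sp=3, e=sp−y=3; I=3, D=e−e_prev=3; u=1/2·3+3/4·3+1/2·3=5.25; next y=7/10·0+1/4·5.25=1.3125
n=1: y=1.3125, sp=3, e=sp−y=1.6875; I=4.6875, D=e−e_prev=-1.3125; u=1/2·1.6875+3/4·4.6875+1/2·(-1.3125)=3.703125; next y=7/10·1.3125+1/4·3.703125≈1.844531
n=2: y≈1.844531, sp=3, e=sp−y≈1.155469; I≈5.842969, D=e−e_prev≈-0.532031; u=1/2·1.155469+3/4·5.842969+1/2·(-0.532031)≈4.693945; next y=7/10·1.844531+1/4·4.693945≈2.464658
n=3: y≈2.464658, sp=5, e=sp−y≈2.535342; I≈8.378311, D=e−e_prev≈1.379873; u=1/2·2.535342+3/4·8.378311+1/2·1.379873≈8.241340; next y=7/10·2.464658+1/4·8.241340≈3.785596
n=4: y≈3.785596, sp=5, e=sp−y≈1.214404; I≈9.592715, D=e−e_prev≈-1.320938; u=1/2·1.214404+3/4·9.592715+1/2·(-1.320938)≈7.141269; next y=7/10·3.785596+1/4·7.141269≈4.435234
n=5: y≈4.435234, sp=5, e=sp−y≈0.564766; I≈10.157480, D=e−e_prev≈-0.649639; u=1/2·0.564766+3/4·10.157480+1/2·(-0.649639)≈7.575674; next y=7/10·4.435234+1/4·7.575674≈4.998583
n=6: y≈4.998583, sp=5, e=sp−y≈0.001417; I≈10.158898, D=e−e_prev≈-0.563348; u=1/2·0.001417+3/4·10.158898+1/2·(-0.563348)≈7.338208; next y=7/10·4.998583+1/4·7.338208≈5.333560
n=7: y≈5.333560, sp=5, e=sp−y≈-0.333560; I≈9.825338, D=e−e_prev≈-0.334977; u=1/2·(-0.333560)+3/4·9.825338+1/2·(-0.334977)≈7.034735; next y=7/10·5.333560+1/4·7.034735≈5.492176
n=8: y≈5.492176, sp=5, e=sp−y≈-0.492176; I≈9.333162, D=e−e_prev≈-0.158616; u=1/2·(-0.492176)+3/4·9.333162+1/2·(-0.158616)≈6.674476; next y=7/10·5.492176+1/4·6.674476≈5.513142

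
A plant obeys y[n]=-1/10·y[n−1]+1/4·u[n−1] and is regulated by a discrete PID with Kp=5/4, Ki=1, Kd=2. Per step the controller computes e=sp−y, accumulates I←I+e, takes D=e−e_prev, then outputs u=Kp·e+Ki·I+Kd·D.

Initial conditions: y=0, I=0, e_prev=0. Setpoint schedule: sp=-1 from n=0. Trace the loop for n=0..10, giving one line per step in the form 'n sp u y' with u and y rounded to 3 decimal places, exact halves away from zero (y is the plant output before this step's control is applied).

0 -1 -4.250 0.000
1 -1 1.266 -1.063
2 -1 -7.109 0.423
3 -1 3.968 -1.819
4 -1 -12.419 1.174
5 -1 10.077 -3.222
6 -1 -22.263 2.841
7 -1 22.961 -5.850
8 -1 -41.316 6.325
9 -1 49.178 -10.962
10 -1 -78.931 13.391

(exact arithmetic carried between steps; '≈' marks a value shown rounded to 6 d.p. or computed from one; I and e_prev carry over from the previous line; the table rounds u and y to 3 d.p., halves away from zero)
n=0: y=0, sp=-1, e=sp−y=-1; I=-1, D=e−e_prev=-1; u=5/4·(-1)+1·(-1)+2·(-1)=-4.25; next y=-1/10·0+1/4·(-4.25)=-1.0625
n=1: y=-1.0625, sp=-1, e=sp−y=0.0625; I=-0.9375, D=e−e_prev=1.0625; u=5/4·0.0625+1·(-0.9375)+2·1.0625=1.265625; next y=-1/10·(-1.0625)+1/4·1.265625≈0.422656
n=2: y≈0.422656, sp=-1, e=sp−y≈-1.422656; I≈-2.360156, D=e−e_prev≈-1.485156; u=5/4·(-1.422656)+1·(-2.360156)+2·(-1.485156)≈-7.108789; next y=-1/10·0.422656+1/4·(-7.108789)≈-1.819463
n=3: y≈-1.819463, sp=-1, e=sp−y≈0.819463; I≈-1.540693, D=e−e_prev≈2.242119; u=5/4·0.819463+1·(-1.540693)+2·2.242119≈3.967874; next y=-1/10·(-1.819463)+1/4·3.967874≈1.173915
n=4: y≈1.173915, sp=-1, e=sp−y≈-2.173915; I≈-3.714608, D=e−e_prev≈-2.993378; u=5/4·(-2.173915)+1·(-3.714608)+2·(-2.993378)≈-12.418757; next y=-1/10·1.173915+1/4·(-12.418757)≈-3.222081
n=5: y≈-3.222081, sp=-1, e=sp−y≈2.222081; I≈-1.492527, D=e−e_prev≈4.395995; u=5/4·2.222081+1·(-1.492527)+2·4.395995≈10.077064; next y=-1/10·(-3.222081)+1/4·10.077064≈2.841474
n=6: y≈2.841474, sp=-1, e=sp−y≈-3.841474; I≈-5.334001, D=e−e_prev≈-6.063555; u=5/4·(-3.841474)+1·(-5.334001)+2·(-6.063555)≈-22.262953; next y=-1/10·2.841474+1/4·(-22.262953)≈-5.849886
n=7: y≈-5.849886, sp=-1, e=sp−y≈4.849886; I≈-0.484116, D=e−e_prev≈8.691360; u=5/4·4.849886+1·(-0.484116)+2·8.691360≈22.960961; next y=-1/10·(-5.849886)+1/4·22.960961≈6.325229
n=8: y≈6.325229, sp=-1, e=sp−y≈-7.325229; I≈-7.809345, D=e−e_prev≈-12.175114; u=5/4·(-7.325229)+1·(-7.809345)+2·(-12.175114)≈-41.316109; next y=-1/10·6.325229+1/4·(-41.316109)≈-10.961550
n=9: y≈-10.961550, sp=-1, e=sp−y≈9.961550; I≈2.152206, D=e−e_prev≈17.286779; u=5/4·9.961550+1·2.152206+2·17.286779≈49.177702; next y=-1/10·(-10.961550)+1/4·49.177702≈13.390580
n=10: y≈13.390580, sp=-1, e=sp−y≈-14.390580; I≈-12.238375, D=e−e_prev≈-24.352131; u=5/4·(-14.390580)+1·(-12.238375)+2·(-24.352131)≈-78.930861; next y=-1/10·13.390580+1/4·(-78.930861)≈-21.071773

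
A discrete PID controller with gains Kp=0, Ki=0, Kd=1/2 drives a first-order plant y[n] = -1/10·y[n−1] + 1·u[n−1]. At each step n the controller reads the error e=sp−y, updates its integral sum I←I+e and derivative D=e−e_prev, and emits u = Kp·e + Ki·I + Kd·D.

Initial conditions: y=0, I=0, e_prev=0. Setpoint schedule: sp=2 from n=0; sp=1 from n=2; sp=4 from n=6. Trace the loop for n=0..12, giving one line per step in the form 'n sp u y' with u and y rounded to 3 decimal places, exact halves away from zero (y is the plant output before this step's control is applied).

(exact arithmetic carried between steps; '≈' marks a value shown rounded to 6 d.p. or computed from one; I and e_prev carry over from the previous line; the table rounds u and y to 3 d.p., halves away from zero)
n=0: y=0, sp=2, e=sp−y=2; I=2, D=e−e_prev=2; u=0·2+0·2+1/2·2=1; next y=-1/10·0+1·1=1
n=1: y=1, sp=2, e=sp−y=1; I=3, D=e−e_prev=-1; u=0·1+0·3+1/2·(-1)=-0.5; next y=-1/10·1+1·(-0.5)=-0.6
n=2: y=-0.6, sp=1, e=sp−y=1.6; I=4.6, D=e−e_prev=0.6; u=0·1.6+0·4.6+1/2·0.6=0.3; next y=-1/10·(-0.6)+1·0.3=0.36
n=3: y=0.36, sp=1, e=sp−y=0.64; I=5.24, D=e−e_prev=-0.96; u=0·0.64+0·5.24+1/2·(-0.96)=-0.48; next y=-1/10·0.36+1·(-0.48)=-0.516
n=4: y=-0.516, sp=1, e=sp−y=1.516; I=6.756, D=e−e_prev=0.876; u=0·1.516+0·6.756+1/2·0.876=0.438; next y=-1/10·(-0.516)+1·0.438=0.4896
n=5: y=0.4896, sp=1, e=sp−y=0.5104; I=7.2664, D=e−e_prev=-1.0056; u=0·0.5104+0·7.2664+1/2·(-1.0056)=-0.5028; next y=-1/10·0.4896+1·(-0.5028)=-0.55176
n=6: y=-0.55176, sp=4, e=sp−y=4.55176; I=11.81816, D=e−e_prev=4.04136; u=0·4.55176+0·11.81816+1/2·4.04136=2.02068; next y=-1/10·(-0.55176)+1·2.02068=2.075856
n=7: y=2.075856, sp=4, e=sp−y=1.924144; I=13.742304, D=e−e_prev=-2.627616; u=0·1.924144+0·13.742304+1/2·(-2.627616)=-1.313808; next y=-1/10·2.075856+1·(-1.313808)≈-1.521394
n=8: y≈-1.521394, sp=4, e=sp−y≈5.521394; I≈19.263698, D=e−e_prev≈3.597250; u=0·5.521394+0·19.263698+1/2·3.597250≈1.798625; next y=-1/10·(-1.521394)+1·1.798625≈1.950764
n=9: y≈1.950764, sp=4, e=sp−y≈2.049236; I≈21.312933, D=e−e_prev≈-3.472158; u=0·2.049236+0·21.312933+1/2·(-3.472158)≈-1.736079; next y=-1/10·1.950764+1·(-1.736079)≈-1.931155
n=10: y≈-1.931155, sp=4, e=sp−y≈5.931155; I≈27.244089, D=e−e_prev≈3.881919; u=0·5.931155+0·27.244089+1/2·3.881919≈1.940960; next y=-1/10·(-1.931155)+1·1.940960≈2.134075
n=11: y≈2.134075, sp=4, e=sp−y≈1.865925; I≈29.110013, D=e−e_prev≈-4.065231; u=0·1.865925+0·29.110013+1/2·(-4.065231)≈-2.032615; next y=-1/10·2.134075+1·(-2.032615)≈-2.246023
n=12: y≈-2.246023, sp=4, e=sp−y≈6.246023; I≈35.356036, D=e−e_prev≈4.380098; u=0·6.246023+0·35.356036+1/2·4.380098≈2.190049; next y=-1/10·(-2.246023)+1·2.190049≈2.414651

0 2 1.000 0.000
1 2 -0.500 1.000
2 1 0.300 -0.600
3 1 -0.480 0.360
4 1 0.438 -0.516
5 1 -0.503 0.490
6 4 2.021 -0.552
7 4 -1.314 2.076
8 4 1.799 -1.521
9 4 -1.736 1.951
10 4 1.941 -1.931
11 4 -2.033 2.134
12 4 2.190 -2.246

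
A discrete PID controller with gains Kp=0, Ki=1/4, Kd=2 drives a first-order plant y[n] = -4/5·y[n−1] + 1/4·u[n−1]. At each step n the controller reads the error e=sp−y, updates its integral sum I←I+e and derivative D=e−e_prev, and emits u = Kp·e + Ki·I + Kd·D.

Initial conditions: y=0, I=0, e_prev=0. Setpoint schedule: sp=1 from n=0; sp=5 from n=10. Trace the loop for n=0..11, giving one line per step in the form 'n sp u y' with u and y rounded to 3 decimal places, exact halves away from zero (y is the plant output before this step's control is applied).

0 1 2.250 0.000
1 1 -0.766 0.563
2 1 3.178 -0.641
3 1 -3.205 1.308
4 1 7.714 -1.847
5 1 -9.704 3.406
6 1 19.456 -5.151
7 1 -27.927 8.985
8 1 50.446 -14.170
9 1 -77.834 23.947
10 5 142.431 -38.616
11 5 -216.305 66.501

(exact arithmetic carried between steps; '≈' marks a value shown rounded to 6 d.p. or computed from one; I and e_prev carry over from the previous line; the table rounds u and y to 3 d.p., halves away from zero)
n=0: y=0, sp=1, e=sp−y=1; I=1, D=e−e_prev=1; u=0·1+1/4·1+2·1=2.25; next y=-4/5·0+1/4·2.25=0.5625
n=1: y=0.5625, sp=1, e=sp−y=0.4375; I=1.4375, D=e−e_prev=-0.5625; u=0·0.4375+1/4·1.4375+2·(-0.5625)=-0.765625; next y=-4/5·0.5625+1/4·(-0.765625)≈-0.641406
n=2: y≈-0.641406, sp=1, e=sp−y≈1.641406; I≈3.078906, D=e−e_prev≈1.203906; u=0·1.641406+1/4·3.078906+2·1.203906≈3.177539; next y=-4/5·(-0.641406)+1/4·3.177539≈1.307510
n=3: y≈1.307510, sp=1, e=sp−y≈-0.307510; I≈2.771396, D=e−e_prev≈-1.948916; u=0·(-0.307510)+1/4·2.771396+2·(-1.948916)≈-3.204983; next y=-4/5·1.307510+1/4·(-3.204983)≈-1.847254
n=4: y≈-1.847254, sp=1, e=sp−y≈2.847254; I≈5.618650, D=e−e_prev≈3.154763; u=0·2.847254+1/4·5.618650+2·3.154763≈7.714189; next y=-4/5·(-1.847254)+1/4·7.714189≈3.406350
n=5: y≈3.406350, sp=1, e=sp−y≈-2.406350; I≈3.212300, D=e−e_prev≈-5.253604; u=0·(-2.406350)+1/4·3.212300+2·(-5.253604)≈-9.704132; next y=-4/5·3.406350+1/4·(-9.704132)≈-5.151113
n=6: y≈-5.151113, sp=1, e=sp−y≈6.151113; I≈9.363413, D=e−e_prev≈8.557463; u=0·6.151113+1/4·9.363413+2·8.557463≈19.455780; next y=-4/5·(-5.151113)+1/4·19.455780≈8.984835
n=7: y≈8.984835, sp=1, e=sp−y≈-7.984835; I≈1.378578, D=e−e_prev≈-14.135949; u=0·(-7.984835)+1/4·1.378578+2·(-14.135949)≈-27.927253; next y=-4/5·8.984835+1/4·(-27.927253)≈-14.169682
n=8: y≈-14.169682, sp=1, e=sp−y≈15.169682; I≈16.548259, D=e−e_prev≈23.154517; u=0·15.169682+1/4·16.548259+2·23.154517≈50.446099; next y=-4/5·(-14.169682)+1/4·50.446099≈23.947270
n=9: y≈23.947270, sp=1, e=sp−y≈-22.947270; I≈-6.399011, D=e−e_prev≈-38.116952; u=0·(-22.947270)+1/4·(-6.399011)+2·(-38.116952)≈-77.833656; next y=-4/5·23.947270+1/4·(-77.833656)≈-38.616230
n=10: y≈-38.616230, sp=5, e=sp−y≈43.616230; I≈37.217219, D=e−e_prev≈66.563500; u=0·43.616230+1/4·37.217219+2·66.563500≈142.431305; next y=-4/5·(-38.616230)+1/4·142.431305≈66.500810
n=11: y≈66.500810, sp=5, e=sp−y≈-61.500810; I≈-24.283591, D=e−e_prev≈-105.117040; u=0·(-61.500810)+1/4·(-24.283591)+2·(-105.117040)≈-216.304979; next y=-4/5·66.500810+1/4·(-216.304979)≈-107.276893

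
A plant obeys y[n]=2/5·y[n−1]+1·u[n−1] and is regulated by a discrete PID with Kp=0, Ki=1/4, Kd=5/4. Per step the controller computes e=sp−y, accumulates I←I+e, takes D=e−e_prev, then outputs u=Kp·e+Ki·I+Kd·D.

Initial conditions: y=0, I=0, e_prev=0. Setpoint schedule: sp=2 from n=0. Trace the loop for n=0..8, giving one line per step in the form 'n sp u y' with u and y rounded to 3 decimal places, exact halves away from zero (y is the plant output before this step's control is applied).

0 2 3.000 0.000
1 2 -3.500 3.000
2 2 7.950 -2.300
3 2 -11.595 7.030
4 2 22.530 -8.783
5 2 -36.240 19.016
6 2 65.730 -28.633
7 2 -110.539 54.276
8 2 194.686 -88.828

(exact arithmetic carried between steps; '≈' marks a value shown rounded to 6 d.p. or computed from one; I and e_prev carry over from the previous line; the table rounds u and y to 3 d.p., halves away from zero)
n=0: y=0, sp=2, e=sp−y=2; I=2, D=e−e_prev=2; u=0·2+1/4·2+5/4·2=3; next y=2/5·0+1·3=3
n=1: y=3, sp=2, e=sp−y=-1; I=1, D=e−e_prev=-3; u=0·(-1)+1/4·1+5/4·(-3)=-3.5; next y=2/5·3+1·(-3.5)=-2.3
n=2: y=-2.3, sp=2, e=sp−y=4.3; I=5.3, D=e−e_prev=5.3; u=0·4.3+1/4·5.3+5/4·5.3=7.95; next y=2/5·(-2.3)+1·7.95=7.03
n=3: y=7.03, sp=2, e=sp−y=-5.03; I=0.27, D=e−e_prev=-9.33; u=0·(-5.03)+1/4·0.27+5/4·(-9.33)=-11.595; next y=2/5·7.03+1·(-11.595)=-8.783
n=4: y=-8.783, sp=2, e=sp−y=10.783; I=11.053, D=e−e_prev=15.813; u=0·10.783+1/4·11.053+5/4·15.813=22.5295; next y=2/5·(-8.783)+1·22.5295=19.0163
n=5: y=19.0163, sp=2, e=sp−y=-17.0163; I=-5.9633, D=e−e_prev=-27.7993; u=0·(-17.0163)+1/4·(-5.9633)+5/4·(-27.7993)=-36.23995; next y=2/5·19.0163+1·(-36.23995)=-28.63343
n=6: y=-28.63343, sp=2, e=sp−y=30.63343; I=24.67013, D=e−e_prev=47.64973; u=0·30.63343+1/4·24.67013+5/4·47.64973=65.729695; next y=2/5·(-28.63343)+1·65.729695=54.276323
n=7: y=54.276323, sp=2, e=sp−y=-52.276323; I=-27.606193, D=e−e_prev=-82.909753; u=0·(-52.276323)+1/4·(-27.606193)+5/4·(-82.909753)≈-110.538740; next y=2/5·54.276323+1·(-110.538740)≈-88.828210
n=8: y≈-88.828210, sp=2, e=sp−y≈90.828210; I≈63.222017, D=e−e_prev≈143.104533; u=0·90.828210+1/4·63.222017+5/4·143.104533≈194.686171; next y=2/5·(-88.828210)+1·194.686171≈159.154887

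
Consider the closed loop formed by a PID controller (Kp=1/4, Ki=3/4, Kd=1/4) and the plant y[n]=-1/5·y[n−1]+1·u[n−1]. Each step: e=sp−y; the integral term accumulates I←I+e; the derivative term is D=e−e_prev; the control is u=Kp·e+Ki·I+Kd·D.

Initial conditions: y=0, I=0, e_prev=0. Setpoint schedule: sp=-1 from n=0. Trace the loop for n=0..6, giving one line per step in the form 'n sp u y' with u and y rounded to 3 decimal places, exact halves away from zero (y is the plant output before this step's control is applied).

0 -1 -1.250 0.000
1 -1 -0.188 -1.250
2 -1 -1.953 0.063
3 -1 0.113 -1.966
4 -1 -2.760 0.506
5 -1 0.938 -2.861
6 -1 -3.972 1.510

(exact arithmetic carried between steps; '≈' marks a value shown rounded to 6 d.p. or computed from one; I and e_prev carry over from the previous line; the table rounds u and y to 3 d.p., halves away from zero)
n=0: y=0, sp=-1, e=sp−y=-1; I=-1, D=e−e_prev=-1; u=1/4·(-1)+3/4·(-1)+1/4·(-1)=-1.25; next y=-1/5·0+1·(-1.25)=-1.25
n=1: y=-1.25, sp=-1, e=sp−y=0.25; I=-0.75, D=e−e_prev=1.25; u=1/4·0.25+3/4·(-0.75)+1/4·1.25=-0.1875; next y=-1/5·(-1.25)+1·(-0.1875)=0.0625
n=2: y=0.0625, sp=-1, e=sp−y=-1.0625; I=-1.8125, D=e−e_prev=-1.3125; u=1/4·(-1.0625)+3/4·(-1.8125)+1/4·(-1.3125)=-1.953125; next y=-1/5·0.0625+1·(-1.953125)=-1.965625
n=3: y=-1.965625, sp=-1, e=sp−y=0.965625; I=-0.846875, D=e−e_prev=2.028125; u=1/4·0.965625+3/4·(-0.846875)+1/4·2.028125≈0.113281; next y=-1/5·(-1.965625)+1·0.113281≈0.506406
n=4: y≈0.506406, sp=-1, e=sp−y≈-1.506406; I≈-2.353281, D=e−e_prev≈-2.472031; u=1/4·(-1.506406)+3/4·(-2.353281)+1/4·(-2.472031)≈-2.759570; next y=-1/5·0.506406+1·(-2.759570)≈-2.860852
n=5: y≈-2.860852, sp=-1, e=sp−y≈1.860852; I≈-0.492430, D=e−e_prev≈3.367258; u=1/4·1.860852+3/4·(-0.492430)+1/4·3.367258≈0.937705; next y=-1/5·(-2.860852)+1·0.937705≈1.509875
n=6: y≈1.509875, sp=-1, e=sp−y≈-2.509875; I≈-3.002305, D=e−e_prev≈-4.370727; u=1/4·(-2.509875)+3/4·(-3.002305)+1/4·(-4.370727)≈-3.971879; next y=-1/5·1.509875+1·(-3.971879)≈-4.273854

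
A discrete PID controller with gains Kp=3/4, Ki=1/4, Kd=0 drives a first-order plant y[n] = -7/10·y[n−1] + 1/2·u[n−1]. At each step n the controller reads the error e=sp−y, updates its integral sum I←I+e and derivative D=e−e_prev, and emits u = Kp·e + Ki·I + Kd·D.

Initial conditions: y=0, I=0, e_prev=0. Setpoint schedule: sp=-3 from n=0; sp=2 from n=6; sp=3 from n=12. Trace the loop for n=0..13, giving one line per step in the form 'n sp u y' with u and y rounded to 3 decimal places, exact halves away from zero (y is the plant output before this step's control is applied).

(exact arithmetic carried between steps; '≈' marks a value shown rounded to 6 d.p. or computed from one; I and e_prev carry over from the previous line; the table rounds u and y to 3 d.p., halves away from zero)
n=0: y=0, sp=-3, e=sp−y=-3; I=-3, D=e−e_prev=-3; u=3/4·(-3)+1/4·(-3)+0·(-3)=-3; next y=-7/10·0+1/2·(-3)=-1.5
n=1: y=-1.5, sp=-3, e=sp−y=-1.5; I=-4.5, D=e−e_prev=1.5; u=3/4·(-1.5)+1/4·(-4.5)+0·1.5=-2.25; next y=-7/10·(-1.5)+1/2·(-2.25)=-0.075
n=2: y=-0.075, sp=-3, e=sp−y=-2.925; I=-7.425, D=e−e_prev=-1.425; u=3/4·(-2.925)+1/4·(-7.425)+0·(-1.425)=-4.05; next y=-7/10·(-0.075)+1/2·(-4.05)=-1.9725
n=3: y=-1.9725, sp=-3, e=sp−y=-1.0275; I=-8.4525, D=e−e_prev=1.8975; u=3/4·(-1.0275)+1/4·(-8.4525)+0·1.8975=-2.88375; next y=-7/10·(-1.9725)+1/2·(-2.88375)=-0.061125
n=4: y=-0.061125, sp=-3, e=sp−y=-2.938875; I=-11.391375, D=e−e_prev=-1.911375; u=3/4·(-2.938875)+1/4·(-11.391375)+0·(-1.911375)=-5.052; next y=-7/10·(-0.061125)+1/2·(-5.052)≈-2.483213
n=5: y≈-2.483213, sp=-3, e=sp−y≈-0.516788; I≈-11.908163, D=e−e_prev≈2.422088; u=3/4·(-0.516788)+1/4·(-11.908163)+0·2.422088≈-3.364631; next y=-7/10·(-2.483213)+1/2·(-3.364631)≈0.055933
n=6: y≈0.055933, sp=2, e=sp−y≈1.944067; I≈-9.964096, D=e−e_prev≈2.460854; u=3/4·1.944067+1/4·(-9.964096)+0·2.460854≈-1.032974; next y=-7/10·0.055933+1/2·(-1.032974)≈-0.555640
n=7: y≈-0.555640, sp=2, e=sp−y≈2.555640; I≈-7.408456, D=e−e_prev≈0.611573; u=3/4·2.555640+1/4·(-7.408456)+0·0.611573≈0.064616; next y=-7/10·(-0.555640)+1/2·0.064616≈0.421256
n=8: y≈0.421256, sp=2, e=sp−y≈1.578744; I≈-5.829712, D=e−e_prev≈-0.976896; u=3/4·1.578744+1/4·(-5.829712)+0·(-0.976896)≈-0.273370; next y=-7/10·0.421256+1/2·(-0.273370)≈-0.431564
n=9: y≈-0.431564, sp=2, e=sp−y≈2.431564; I≈-3.398147, D=e−e_prev≈0.852820; u=3/4·2.431564+1/4·(-3.398147)+0·0.852820≈0.974136; next y=-7/10·(-0.431564)+1/2·0.974136≈0.789163
n=10: y≈0.789163, sp=2, e=sp−y≈1.210837; I≈-2.187311, D=e−e_prev≈-1.220727; u=3/4·1.210837+1/4·(-2.187311)+0·(-1.220727)≈0.361300; next y=-7/10·0.789163+1/2·0.361300≈-0.371764
n=11: y≈-0.371764, sp=2, e=sp−y≈2.371764; I≈0.184454, D=e−e_prev≈1.160927; u=3/4·2.371764+1/4·0.184454+0·1.160927≈1.824937; next y=-7/10·(-0.371764)+1/2·1.824937≈1.172703
n=12: y≈1.172703, sp=3, e=sp−y≈1.827297; I≈2.011750, D=e−e_prev≈-0.544468; u=3/4·1.827297+1/4·2.011750+0·(-0.544468)≈1.873410; next y=-7/10·1.172703+1/2·1.873410≈0.115813
n=13: y≈0.115813, sp=3, e=sp−y≈2.884187; I≈4.895938, D=e−e_prev≈1.056891; u=3/4·2.884187+1/4·4.895938+0·1.056891≈3.387125; next y=-7/10·0.115813+1/2·3.387125≈1.612493

0 -3 -3.000 0.000
1 -3 -2.250 -1.500
2 -3 -4.050 -0.075
3 -3 -2.884 -1.973
4 -3 -5.052 -0.061
5 -3 -3.365 -2.483
6 2 -1.033 0.056
7 2 0.065 -0.556
8 2 -0.273 0.421
9 2 0.974 -0.432
10 2 0.361 0.789
11 2 1.825 -0.372
12 3 1.873 1.173
13 3 3.387 0.116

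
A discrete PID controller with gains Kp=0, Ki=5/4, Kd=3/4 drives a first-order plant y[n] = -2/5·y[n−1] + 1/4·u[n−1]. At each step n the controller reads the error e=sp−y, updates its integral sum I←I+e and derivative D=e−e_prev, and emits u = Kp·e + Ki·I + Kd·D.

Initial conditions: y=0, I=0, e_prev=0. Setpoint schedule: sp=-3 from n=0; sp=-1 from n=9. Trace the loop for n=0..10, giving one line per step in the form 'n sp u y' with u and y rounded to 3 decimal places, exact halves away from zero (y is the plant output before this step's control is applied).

0 -3 -6.000 0.000
1 -3 -4.500 -1.500
2 -3 -9.450 -0.525
3 -3 -8.558 -2.153
4 -3 -12.586 -1.278
5 -3 -11.369 -2.635
6 -3 -14.536 -1.788
7 -3 -13.155 -2.919
8 -3 -15.699 -2.121
9 -1 -10.289 -3.076
10 -1 -13.380 -1.342

(exact arithmetic carried between steps; '≈' marks a value shown rounded to 6 d.p. or computed from one; I and e_prev carry over from the previous line; the table rounds u and y to 3 d.p., halves away from zero)
n=0: y=0, sp=-3, e=sp−y=-3; I=-3, D=e−e_prev=-3; u=0·(-3)+5/4·(-3)+3/4·(-3)=-6; next y=-2/5·0+1/4·(-6)=-1.5
n=1: y=-1.5, sp=-3, e=sp−y=-1.5; I=-4.5, D=e−e_prev=1.5; u=0·(-1.5)+5/4·(-4.5)+3/4·1.5=-4.5; next y=-2/5·(-1.5)+1/4·(-4.5)=-0.525
n=2: y=-0.525, sp=-3, e=sp−y=-2.475; I=-6.975, D=e−e_prev=-0.975; u=0·(-2.475)+5/4·(-6.975)+3/4·(-0.975)=-9.45; next y=-2/5·(-0.525)+1/4·(-9.45)=-2.1525
n=3: y=-2.1525, sp=-3, e=sp−y=-0.8475; I=-7.8225, D=e−e_prev=1.6275; u=0·(-0.8475)+5/4·(-7.8225)+3/4·1.6275=-8.5575; next y=-2/5·(-2.1525)+1/4·(-8.5575)=-1.278375
n=4: y=-1.278375, sp=-3, e=sp−y=-1.721625; I=-9.544125, D=e−e_prev=-0.874125; u=0·(-1.721625)+5/4·(-9.544125)+3/4·(-0.874125)=-12.58575; next y=-2/5·(-1.278375)+1/4·(-12.58575)≈-2.635088
n=5: y≈-2.635088, sp=-3, e=sp−y≈-0.364913; I≈-9.909038, D=e−e_prev≈1.356713; u=0·(-0.364913)+5/4·(-9.909038)+3/4·1.356713≈-11.368763; next y=-2/5·(-2.635088)+1/4·(-11.368763)≈-1.788156
n=6: y≈-1.788156, sp=-3, e=sp−y≈-1.211844; I≈-11.120882, D=e−e_prev≈-0.846932; u=0·(-1.211844)+5/4·(-11.120882)+3/4·(-0.846932)≈-14.536301; next y=-2/5·(-1.788156)+1/4·(-14.536301)≈-2.918813
n=7: y≈-2.918813, sp=-3, e=sp−y≈-0.081187; I≈-11.202069, D=e−e_prev≈1.130657; u=0·(-0.081187)+5/4·(-11.202069)+3/4·1.130657≈-13.154593; next y=-2/5·(-2.918813)+1/4·(-13.154593)≈-2.121123
n=8: y≈-2.121123, sp=-3, e=sp−y≈-0.878877; I≈-12.080946, D=e−e_prev≈-0.797690; u=0·(-0.878877)+5/4·(-12.080946)+3/4·(-0.797690)≈-15.699450; next y=-2/5·(-2.121123)+1/4·(-15.699450)≈-3.076413
n=9: y≈-3.076413, sp=-1, e=sp−y≈2.076413; I≈-10.004533, D=e−e_prev≈2.955290; u=0·2.076413+5/4·(-10.004533)+3/4·2.955290≈-10.289198; next y=-2/5·(-3.076413)+1/4·(-10.289198)≈-1.341734
n=10: y≈-1.341734, sp=-1, e=sp−y≈0.341734; I≈-9.662798, D=e−e_prev≈-1.734679; u=0·0.341734+5/4·(-9.662798)+3/4·(-1.734679)≈-13.379507; next y=-2/5·(-1.341734)+1/4·(-13.379507)≈-2.808183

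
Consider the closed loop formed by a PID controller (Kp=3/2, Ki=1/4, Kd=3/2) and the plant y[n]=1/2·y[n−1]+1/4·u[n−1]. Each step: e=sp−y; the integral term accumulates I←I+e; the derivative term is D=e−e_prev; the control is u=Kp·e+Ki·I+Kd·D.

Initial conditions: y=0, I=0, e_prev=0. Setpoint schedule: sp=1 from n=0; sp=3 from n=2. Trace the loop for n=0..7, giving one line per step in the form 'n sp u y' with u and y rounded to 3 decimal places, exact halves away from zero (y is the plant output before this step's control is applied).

0 1 3.250 0.000
1 1 -0.641 0.813
2 3 8.966 0.246
3 3 -1.080 2.365
4 3 6.976 0.912
5 3 1.134 2.200
6 3 5.920 1.384
7 3 2.537 2.172

(exact arithmetic carried between steps; '≈' marks a value shown rounded to 6 d.p. or computed from one; I and e_prev carry over from the previous line; the table rounds u and y to 3 d.p., halves away from zero)
n=0: y=0, sp=1, e=sp−y=1; I=1, D=e−e_prev=1; u=3/2·1+1/4·1+3/2·1=3.25; next y=1/2·0+1/4·3.25=0.8125
n=1: y=0.8125, sp=1, e=sp−y=0.1875; I=1.1875, D=e−e_prev=-0.8125; u=3/2·0.1875+1/4·1.1875+3/2·(-0.8125)=-0.640625; next y=1/2·0.8125+1/4·(-0.640625)≈0.246094
n=2: y≈0.246094, sp=3, e=sp−y≈2.753906; I≈3.941406, D=e−e_prev≈2.566406; u=3/2·2.753906+1/4·3.941406+3/2·2.566406≈8.965820; next y=1/2·0.246094+1/4·8.965820≈2.364502
n=3: y≈2.364502, sp=3, e=sp−y≈0.635498; I≈4.576904, D=e−e_prev≈-2.118408; u=3/2·0.635498+1/4·4.576904+3/2·(-2.118408)≈-1.080139; next y=1/2·2.364502+1/4·(-1.080139)≈0.912216
n=4: y≈0.912216, sp=3, e=sp−y≈2.087784; I≈6.664688, D=e−e_prev≈1.452286; u=3/2·2.087784+1/4·6.664688+3/2·1.452286≈6.976276; next y=1/2·0.912216+1/4·6.976276≈2.200177
n=5: y≈2.200177, sp=3, e=sp−y≈0.799823; I≈7.464511, D=e−e_prev≈-1.287961; u=3/2·0.799823+1/4·7.464511+3/2·(-1.287961)≈1.133920; next y=1/2·2.200177+1/4·1.133920≈1.383569
n=6: y≈1.383569, sp=3, e=sp−y≈1.616431; I≈9.080942, D=e−e_prev≈0.816608; u=3/2·1.616431+1/4·9.080942+3/2·0.816608≈5.919795; next y=1/2·1.383569+1/4·5.919795≈2.171733
n=7: y≈2.171733, sp=3, e=sp−y≈0.828267; I≈9.909209, D=e−e_prev≈-0.788164; u=3/2·0.828267+1/4·9.909209+3/2·(-0.788164)≈2.537456; next y=1/2·2.171733+1/4·2.537456≈1.720231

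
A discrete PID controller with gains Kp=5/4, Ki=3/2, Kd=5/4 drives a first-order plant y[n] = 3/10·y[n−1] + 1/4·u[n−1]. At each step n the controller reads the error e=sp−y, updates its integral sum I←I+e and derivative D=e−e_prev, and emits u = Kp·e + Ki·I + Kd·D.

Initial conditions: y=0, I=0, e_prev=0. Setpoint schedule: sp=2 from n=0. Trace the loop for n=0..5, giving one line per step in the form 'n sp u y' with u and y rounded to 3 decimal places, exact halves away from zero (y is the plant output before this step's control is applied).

(exact arithmetic carried between steps; '≈' marks a value shown rounded to 6 d.p. or computed from one; I and e_prev carry over from the previous line; the table rounds u and y to 3 d.p., halves away from zero)
n=0: y=0, sp=2, e=sp−y=2; I=2, D=e−e_prev=2; u=5/4·2+3/2·2+5/4·2=8; next y=3/10·0+1/4·8=2
n=1: y=2, sp=2, e=sp−y=0; I=2, D=e−e_prev=-2; u=5/4·0+3/2·2+5/4·(-2)=0.5; next y=3/10·2+1/4·0.5=0.725
n=2: y=0.725, sp=2, e=sp−y=1.275; I=3.275, D=e−e_prev=1.275; u=5/4·1.275+3/2·3.275+5/4·1.275=8.1; next y=3/10·0.725+1/4·8.1=2.2425
n=3: y=2.2425, sp=2, e=sp−y=-0.2425; I=3.0325, D=e−e_prev=-1.5175; u=5/4·(-0.2425)+3/2·3.0325+5/4·(-1.5175)=2.34875; next y=3/10·2.2425+1/4·2.34875≈1.259938
n=4: y≈1.259938, sp=2, e=sp−y≈0.740063; I≈3.772563, D=e−e_prev≈0.982563; u=5/4·0.740063+3/2·3.772563+5/4·0.982563≈7.812125; next y=3/10·1.259938+1/4·7.812125≈2.331013
n=5: y≈2.331013, sp=2, e=sp−y≈-0.331013; I≈3.44155, D=e−e_prev≈-1.071075; u=5/4·(-0.331013)+3/2·3.44155+5/4·(-1.071075)≈3.409716; next y=3/10·2.331013+1/4·3.409716≈1.551733

0 2 8.000 0.000
1 2 0.500 2.000
2 2 8.100 0.725
3 2 2.349 2.243
4 2 7.812 1.260
5 2 3.410 2.331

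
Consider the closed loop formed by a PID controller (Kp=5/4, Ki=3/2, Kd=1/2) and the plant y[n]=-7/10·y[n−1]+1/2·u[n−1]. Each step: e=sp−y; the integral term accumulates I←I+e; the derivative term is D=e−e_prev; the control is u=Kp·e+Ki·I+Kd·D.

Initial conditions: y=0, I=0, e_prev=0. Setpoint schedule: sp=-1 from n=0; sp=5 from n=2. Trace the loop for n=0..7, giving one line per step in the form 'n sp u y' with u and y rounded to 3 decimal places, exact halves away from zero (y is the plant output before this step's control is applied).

0 -1 -3.250 0.000
1 -1 1.031 -1.625
2 5 10.002 1.653
3 5 6.541 3.844
4 5 19.979 0.580
5 5 -4.285 9.584
6 5 53.254 -8.851
7 5 -70.626 32.823

(exact arithmetic carried between steps; '≈' marks a value shown rounded to 6 d.p. or computed from one; I and e_prev carry over from the previous line; the table rounds u and y to 3 d.p., halves away from zero)
n=0: y=0, sp=-1, e=sp−y=-1; I=-1, D=e−e_prev=-1; u=5/4·(-1)+3/2·(-1)+1/2·(-1)=-3.25; next y=-7/10·0+1/2·(-3.25)=-1.625
n=1: y=-1.625, sp=-1, e=sp−y=0.625; I=-0.375, D=e−e_prev=1.625; u=5/4·0.625+3/2·(-0.375)+1/2·1.625=1.03125; next y=-7/10·(-1.625)+1/2·1.03125=1.653125
n=2: y=1.653125, sp=5, e=sp−y=3.346875; I=2.971875, D=e−e_prev=2.721875; u=5/4·3.346875+3/2·2.971875+1/2·2.721875≈10.002344; next y=-7/10·1.653125+1/2·10.002344≈3.843984
n=3: y≈3.843984, sp=5, e=sp−y≈1.156016; I≈4.127891, D=e−e_prev≈-2.190859; u=5/4·1.156016+3/2·4.127891+1/2·(-2.190859)≈6.541426; next y=-7/10·3.843984+1/2·6.541426≈0.579924
n=4: y≈0.579924, sp=5, e=sp−y≈4.420076; I≈8.547967, D=e−e_prev≈3.264061; u=5/4·4.420076+3/2·8.547967+1/2·3.264061≈19.979076; next y=-7/10·0.579924+1/2·19.979076≈9.583591
n=5: y≈9.583591, sp=5, e=sp−y≈-4.583591; I≈3.964376, D=e−e_prev≈-9.003667; u=5/4·(-4.583591)+3/2·3.964376+1/2·(-9.003667)≈-4.284759; next y=-7/10·9.583591+1/2·(-4.284759)≈-8.850893
n=6: y≈-8.850893, sp=5, e=sp−y≈13.850893; I≈17.815269, D=e−e_prev≈18.434485; u=5/4·13.850893+3/2·17.815269+1/2·18.434485≈53.253763; next y=-7/10·(-8.850893)+1/2·53.253763≈32.822507
n=7: y≈32.822507, sp=5, e=sp−y≈-27.822507; I≈-10.007238, D=e−e_prev≈-41.673400; u=5/4·(-27.822507)+3/2·(-10.007238)+1/2·(-41.673400)≈-70.625690; next y=-7/10·32.822507+1/2·(-70.625690)≈-58.288600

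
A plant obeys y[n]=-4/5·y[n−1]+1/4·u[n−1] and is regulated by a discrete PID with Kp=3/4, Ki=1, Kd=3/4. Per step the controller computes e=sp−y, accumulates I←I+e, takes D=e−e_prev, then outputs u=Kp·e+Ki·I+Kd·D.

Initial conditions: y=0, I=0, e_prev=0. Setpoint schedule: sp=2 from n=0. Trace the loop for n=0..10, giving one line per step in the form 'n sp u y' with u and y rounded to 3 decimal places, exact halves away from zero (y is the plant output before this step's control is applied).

0 2 5.000 0.000
1 2 2.375 1.250
2 2 8.203 -0.406
3 2 2.412 2.376
4 2 13.306 -1.298
5 2 -0.307 4.365
6 2 21.408 -3.568
7 2 -8.411 8.207
8 2 36.401 -8.668
9 2 -27.345 16.035
10 2 66.394 -19.664

(exact arithmetic carried between steps; '≈' marks a value shown rounded to 6 d.p. or computed from one; I and e_prev carry over from the previous line; the table rounds u and y to 3 d.p., halves away from zero)
n=0: y=0, sp=2, e=sp−y=2; I=2, D=e−e_prev=2; u=3/4·2+1·2+3/4·2=5; next y=-4/5·0+1/4·5=1.25
n=1: y=1.25, sp=2, e=sp−y=0.75; I=2.75, D=e−e_prev=-1.25; u=3/4·0.75+1·2.75+3/4·(-1.25)=2.375; next y=-4/5·1.25+1/4·2.375=-0.40625
n=2: y=-0.40625, sp=2, e=sp−y=2.40625; I=5.15625, D=e−e_prev=1.65625; u=3/4·2.40625+1·5.15625+3/4·1.65625=8.203125; next y=-4/5·(-0.40625)+1/4·8.203125≈2.375781
n=3: y≈2.375781, sp=2, e=sp−y≈-0.375781; I≈4.780469, D=e−e_prev≈-2.782031; u=3/4·(-0.375781)+1·4.780469+3/4·(-2.782031)≈2.412109; next y=-4/5·2.375781+1/4·2.412109≈-1.297598
n=4: y≈-1.297598, sp=2, e=sp−y≈3.297598; I≈8.078066, D=e−e_prev≈3.673379; u=3/4·3.297598+1·8.078066+3/4·3.673379≈13.306299; next y=-4/5·(-1.297598)+1/4·13.306299≈4.364653
n=5: y≈4.364653, sp=2, e=sp−y≈-2.364653; I≈5.713414, D=e−e_prev≈-5.662250; u=3/4·(-2.364653)+1·5.713414+3/4·(-5.662250)≈-0.306764; next y=-4/5·4.364653+1/4·(-0.306764)≈-3.568413
n=6: y≈-3.568413, sp=2, e=sp−y≈5.568413; I≈11.281827, D=e−e_prev≈7.933066; u=3/4·5.568413+1·11.281827+3/4·7.933066≈21.407936; next y=-4/5·(-3.568413)+1/4·21.407936≈8.206715
n=7: y≈8.206715, sp=2, e=sp−y≈-6.206715; I≈5.075112, D=e−e_prev≈-11.775128; u=3/4·(-6.206715)+1·5.075112+3/4·(-11.775128)≈-8.411270; next y=-4/5·8.206715+1/4·(-8.411270)≈-8.668189
n=8: y≈-8.668189, sp=2, e=sp−y≈10.668189; I≈15.743301, D=e−e_prev≈16.874904; u=3/4·10.668189+1·15.743301+3/4·16.874904≈36.400621; next y=-4/5·(-8.668189)+1/4·36.400621≈16.034707
n=9: y≈16.034707, sp=2, e=sp−y≈-14.034707; I≈1.708595, D=e−e_prev≈-24.702896; u=3/4·(-14.034707)+1·1.708595+3/4·(-24.702896)≈-27.344607; next y=-4/5·16.034707+1/4·(-27.344607)≈-19.663917
n=10: y≈-19.663917, sp=2, e=sp−y≈21.663917; I≈23.372512, D=e−e_prev≈35.698624; u=3/4·21.663917+1·23.372512+3/4·35.698624≈66.394417; next y=-4/5·(-19.663917)+1/4·66.394417≈32.329738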